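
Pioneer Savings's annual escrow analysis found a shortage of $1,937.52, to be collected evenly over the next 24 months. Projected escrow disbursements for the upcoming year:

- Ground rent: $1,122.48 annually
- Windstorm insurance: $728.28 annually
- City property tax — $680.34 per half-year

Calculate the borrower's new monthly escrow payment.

Ground rent = $1,122.48 per year
Windstorm insurance = $728.28 per year
City property tax = $680.34 × 2 = $1,360.68 per year
Total annual escrow = $3,211.44
Base monthly escrow = $3,211.44 / 12 = $267.62
Shortage spread = $1,937.52 ÷ 24 = $80.73/mo
Adjusted monthly = $267.62 + $80.73 = $348.35

$348.35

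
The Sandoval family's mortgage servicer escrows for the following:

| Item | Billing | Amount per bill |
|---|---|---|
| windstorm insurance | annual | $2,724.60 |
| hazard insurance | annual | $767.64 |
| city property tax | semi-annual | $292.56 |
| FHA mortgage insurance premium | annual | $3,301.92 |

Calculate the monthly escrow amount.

Windstorm insurance — $2,724.60 annually
Hazard insurance — $767.64 annually
City property tax — $292.56 × 2 = $585.12 annually
FHA mortgage insurance premium — $3,301.92 annually
Total annual escrow = $7,379.28
Monthly escrow = $7,379.28 / 12 = $614.94

$614.94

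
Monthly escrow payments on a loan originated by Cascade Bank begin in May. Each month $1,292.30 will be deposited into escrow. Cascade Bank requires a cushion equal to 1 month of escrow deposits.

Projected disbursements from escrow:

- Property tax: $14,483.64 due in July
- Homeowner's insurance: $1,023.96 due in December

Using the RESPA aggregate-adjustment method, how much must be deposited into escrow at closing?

Cushion = 1 × $1,292.30 = $1,292.30
Trial balance (start $0, +$1,292.30 each month, − disbursements):
  May: +$1,292.30 → $1,292.30
  Jun: +$1,292.30 → $2,584.60
  Jul: +$1,292.30 − $14,483.64 → -$10,606.74
  Aug: +$1,292.30 → -$9,314.44
  Sep: +$1,292.30 → -$8,022.14
  Oct: +$1,292.30 → -$6,729.84
  Nov: +$1,292.30 → -$5,437.54
  Dec: +$1,292.30 − $1,023.96 → -$5,169.20
  Jan: +$1,292.30 → -$3,876.90
  Feb: +$1,292.30 → -$2,584.60
  Mar: +$1,292.30 → -$1,292.30
  Apr: +$1,292.30 → $0.00
Lowest trial balance = -$10,606.74 (Jul)
Initial deposit = cushion − low point = $1,292.30 − (-$10,606.74) = $11,899.04

$11,899.04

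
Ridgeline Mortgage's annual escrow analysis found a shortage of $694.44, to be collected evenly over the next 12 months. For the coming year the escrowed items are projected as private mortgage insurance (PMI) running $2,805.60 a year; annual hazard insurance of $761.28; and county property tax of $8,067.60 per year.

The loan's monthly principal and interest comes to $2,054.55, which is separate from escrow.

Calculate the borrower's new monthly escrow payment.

$1,027.41

Private mortgage insurance (PMI) — $2,805.60/yr
Hazard insurance — $761.28/yr
County property tax — $8,067.60/yr
Yearly total = $11,634.48
Per month = $11,634.48 ÷ 12 = $969.54
Shortage spread = $694.44 ÷ 12 = $57.87/mo
Adjusted monthly = $969.54 + $57.87 = $1,027.41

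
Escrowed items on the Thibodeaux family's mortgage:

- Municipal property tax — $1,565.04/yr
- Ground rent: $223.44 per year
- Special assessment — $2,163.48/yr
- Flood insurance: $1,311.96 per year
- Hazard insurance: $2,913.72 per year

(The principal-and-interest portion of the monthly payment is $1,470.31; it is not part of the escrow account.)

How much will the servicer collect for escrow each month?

$681.47

Municipal property tax: $1,565.04 per year
Ground rent: $223.44 per year
Special assessment: $2,163.48 per year
Flood insurance: $1,311.96 per year
Hazard insurance: $2,913.72 per year
Combined annual = $8,177.64
Monthly = $8,177.64 ÷ 12 = $681.47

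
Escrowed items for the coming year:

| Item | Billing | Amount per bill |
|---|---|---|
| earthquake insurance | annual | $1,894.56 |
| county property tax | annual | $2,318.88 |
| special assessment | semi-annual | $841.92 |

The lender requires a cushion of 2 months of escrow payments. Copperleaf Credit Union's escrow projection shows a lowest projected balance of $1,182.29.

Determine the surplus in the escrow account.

Earthquake insurance: $1,894.56 annually
County property tax: $2,318.88 annually
Special assessment: $841.92 × 2 = $1,683.84 annually
Combined annual = $5,897.28
Per month = $5,897.28 ÷ 12 = $491.44
Required cushion = 2 × $491.44 = $982.88
Excess over cushion: $1,182.29 − $982.88 = $199.41

$199.41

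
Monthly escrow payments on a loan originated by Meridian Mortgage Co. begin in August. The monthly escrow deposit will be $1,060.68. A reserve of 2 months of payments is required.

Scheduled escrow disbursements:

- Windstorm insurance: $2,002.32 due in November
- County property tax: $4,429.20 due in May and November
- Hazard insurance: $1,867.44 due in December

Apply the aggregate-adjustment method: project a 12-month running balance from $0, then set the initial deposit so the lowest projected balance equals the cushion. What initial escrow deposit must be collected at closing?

$5,116.92

Cushion = 2 × $1,060.68 = $2,121.36
Trial balance (start $0, +$1,060.68 each month, − disbursements):
  Aug: +$1,060.68 → $1,060.68
  Sep: +$1,060.68 → $2,121.36
  Oct: +$1,060.68 → $3,182.04
  Nov: +$1,060.68 − $6,431.52 → -$2,188.80
  Dec: +$1,060.68 − $1,867.44 → -$2,995.56
  Jan: +$1,060.68 → -$1,934.88
  Feb: +$1,060.68 → -$874.20
  Mar: +$1,060.68 → $186.48
  Apr: +$1,060.68 → $1,247.16
  May: +$1,060.68 − $4,429.20 → -$2,121.36
  Jun: +$1,060.68 → -$1,060.68
  Jul: +$1,060.68 → $0.00
Lowest trial balance = -$2,995.56 (Dec)
Initial deposit = cushion − low point = $2,121.36 − (-$2,995.56) = $5,116.92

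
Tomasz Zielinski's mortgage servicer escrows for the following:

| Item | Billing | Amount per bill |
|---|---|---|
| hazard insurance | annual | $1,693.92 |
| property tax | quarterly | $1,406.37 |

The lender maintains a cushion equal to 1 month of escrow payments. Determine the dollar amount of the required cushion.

Hazard insurance — $1,693.92 per year
Property tax — $1,406.37 × 4 = $5,625.48 per year
Total per year = $1,693.92 + $5,625.48 = $7,319.40
Per month = $7,319.40 / 12 = $609.95
Reserve = 1 × $609.95 = $609.95

$609.95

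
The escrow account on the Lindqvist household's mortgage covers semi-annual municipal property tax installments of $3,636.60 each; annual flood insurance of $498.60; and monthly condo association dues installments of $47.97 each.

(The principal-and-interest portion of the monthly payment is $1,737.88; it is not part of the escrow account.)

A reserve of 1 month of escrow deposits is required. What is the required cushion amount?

Municipal property tax: $3,636.60 × 2 = $7,273.20 per year
Flood insurance: $498.60 per year
Condo association dues: $47.97 × 12 = $575.64 per year
Combined annual = $7,273.20 + $498.60 + $575.64 = $8,347.44
Per month = $8,347.44 / 12 = $695.62
Required cushion = 1 × $695.62 = $695.62

$695.62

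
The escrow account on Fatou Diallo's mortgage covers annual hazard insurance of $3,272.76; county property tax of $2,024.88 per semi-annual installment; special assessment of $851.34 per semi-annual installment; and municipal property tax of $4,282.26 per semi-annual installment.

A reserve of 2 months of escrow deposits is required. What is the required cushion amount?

Hazard insurance = $3,272.76
County property tax = $2,024.88 × 2 = $4,049.76
Special assessment = $851.34 × 2 = $1,702.68
Municipal property tax = $4,282.26 × 2 = $8,564.52
Total annual escrow = $3,272.76 + $4,049.76 + $1,702.68 + $8,564.52 = $17,589.72
Monthly escrow = $17,589.72 / 12 = $1,465.81
Required cushion = 2 × $1,465.81 = $2,931.62

$2,931.62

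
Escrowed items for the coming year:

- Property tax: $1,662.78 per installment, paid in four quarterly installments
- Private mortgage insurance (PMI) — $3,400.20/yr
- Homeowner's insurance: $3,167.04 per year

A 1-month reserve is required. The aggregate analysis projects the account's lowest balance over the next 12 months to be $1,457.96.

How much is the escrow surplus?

Property tax: $1,662.78 × 4 = $6,651.12 annually
Private mortgage insurance (PMI): $3,400.20 annually
Homeowner's insurance: $3,167.04 annually
Annual escrow total = $13,218.36
Monthly escrow = $13,218.36 / 12 = $1,101.53
Cushion = 1 × $1,101.53 = $1,101.53
Excess over cushion: $1,457.96 − $1,101.53 = $356.43

$356.43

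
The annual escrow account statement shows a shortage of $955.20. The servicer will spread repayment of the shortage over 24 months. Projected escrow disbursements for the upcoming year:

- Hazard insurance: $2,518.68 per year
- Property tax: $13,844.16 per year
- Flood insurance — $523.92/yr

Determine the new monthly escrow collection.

$1,447.03

Hazard insurance: $2,518.68 annually
Property tax: $13,844.16 annually
Flood insurance: $523.92 annually
Total per year = $2,518.68 + $13,844.16 + $523.92 = $16,886.76
Per month = $16,886.76 / 12 = $1,407.23
Shortage per month = $955.20 ÷ 24 = $39.80
Adjusted monthly = $1,407.23 + $39.80 = $1,447.03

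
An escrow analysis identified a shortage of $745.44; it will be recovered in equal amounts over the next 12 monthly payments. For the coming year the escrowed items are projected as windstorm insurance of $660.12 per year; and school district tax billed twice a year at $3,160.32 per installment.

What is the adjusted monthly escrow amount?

Windstorm insurance: $660.12 annually
School district tax: $3,160.32 × 2 = $6,320.64 annually
Yearly total = $660.12 + $6,320.64 = $6,980.76
Monthly escrow = $6,980.76 / 12 = $581.73
Monthly shortage recovery: $745.44 / 12 = $62.12
Adjusted monthly = $581.73 + $62.12 = $643.85

$643.85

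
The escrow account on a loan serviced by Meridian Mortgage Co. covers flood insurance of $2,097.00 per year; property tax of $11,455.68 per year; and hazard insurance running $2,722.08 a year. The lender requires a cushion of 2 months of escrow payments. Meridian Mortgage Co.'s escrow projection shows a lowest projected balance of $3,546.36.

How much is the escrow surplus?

Flood insurance = $2,097.00
Property tax = $11,455.68
Hazard insurance = $2,722.08
Total annual escrow = $2,097.00 + $11,455.68 + $2,722.08 = $16,274.76
Monthly escrow = $16,274.76 / 12 = $1,356.23
Required cushion = 2 × $1,356.23 = $2,712.46
Excess over cushion: $3,546.36 − $2,712.46 = $833.90

$833.90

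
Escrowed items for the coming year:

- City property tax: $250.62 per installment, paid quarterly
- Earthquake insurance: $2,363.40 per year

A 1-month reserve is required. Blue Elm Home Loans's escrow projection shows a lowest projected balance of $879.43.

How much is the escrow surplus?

City property tax = $250.62 × 4 = $1,002.48 annually
Earthquake insurance = $2,363.40 annually
Annual escrow total = $3,365.88
Monthly escrow = $3,365.88 / 12 = $280.49
Cushion = 1 × $280.49 = $280.49
Surplus = $879.43 − $280.49 = $598.94

$598.94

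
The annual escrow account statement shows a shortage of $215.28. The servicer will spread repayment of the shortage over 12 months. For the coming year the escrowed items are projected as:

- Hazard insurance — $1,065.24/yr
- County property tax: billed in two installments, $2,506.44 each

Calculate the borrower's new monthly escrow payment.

$524.45

Hazard insurance = $1,065.24/yr
County property tax = $2,506.44 × 2 = $5,012.88/yr
Yearly total = $1,065.24 + $5,012.88 = $6,078.12
Base monthly escrow = $6,078.12 / 12 = $506.51
Shortage per month = $215.28 ÷ 12 = $17.94
Adjusted monthly = $506.51 + $17.94 = $524.45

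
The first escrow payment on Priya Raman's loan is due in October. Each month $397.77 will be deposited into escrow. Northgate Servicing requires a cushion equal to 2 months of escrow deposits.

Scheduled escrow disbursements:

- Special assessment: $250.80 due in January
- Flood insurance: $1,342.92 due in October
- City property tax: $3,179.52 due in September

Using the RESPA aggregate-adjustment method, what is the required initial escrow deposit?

Cushion = 2 × $397.77 = $795.54
Trial balance (start $0, +$397.77 each month, − disbursements):
  Oct: +$397.77 − $1,342.92 → -$945.15
  Nov: +$397.77 → -$547.38
  Dec: +$397.77 → -$149.61
  Jan: +$397.77 − $250.80 → -$2.64
  Feb: +$397.77 → $395.13
  Mar: +$397.77 → $792.90
  Apr: +$397.77 → $1,190.67
  May: +$397.77 → $1,588.44
  Jun: +$397.77 → $1,986.21
  Jul: +$397.77 → $2,383.98
  Aug: +$397.77 → $2,781.75
  Sep: +$397.77 − $3,179.52 → $0.00
Lowest trial balance = -$945.15 (Oct)
Initial deposit = cushion − low point = $795.54 − (-$945.15) = $1,740.69

$1,740.69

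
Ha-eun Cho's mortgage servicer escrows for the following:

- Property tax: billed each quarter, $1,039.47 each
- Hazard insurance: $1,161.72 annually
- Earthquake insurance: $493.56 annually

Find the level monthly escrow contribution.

Property tax = $1,039.47 × 4 = $4,157.88 per year
Hazard insurance = $1,161.72 per year
Earthquake insurance = $493.56 per year
Total per year = $4,157.88 + $1,161.72 + $493.56 = $5,813.16
Base monthly escrow = $5,813.16 ÷ 12 = $484.43

$484.43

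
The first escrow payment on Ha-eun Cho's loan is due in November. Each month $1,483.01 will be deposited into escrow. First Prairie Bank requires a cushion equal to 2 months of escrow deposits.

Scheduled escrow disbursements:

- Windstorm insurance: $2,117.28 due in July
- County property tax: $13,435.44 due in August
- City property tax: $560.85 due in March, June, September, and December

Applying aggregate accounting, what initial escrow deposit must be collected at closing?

$5,371.19

Cushion = 2 × $1,483.01 = $2,966.02
Trial balance (start $0, +$1,483.01 each month, − disbursements):
  Nov: +$1,483.01 → $1,483.01
  Dec: +$1,483.01 − $560.85 → $2,405.17
  Jan: +$1,483.01 → $3,888.18
  Feb: +$1,483.01 → $5,371.19
  Mar: +$1,483.01 − $560.85 → $6,293.35
  Apr: +$1,483.01 → $7,776.36
  May: +$1,483.01 → $9,259.37
  Jun: +$1,483.01 − $560.85 → $10,181.53
  Jul: +$1,483.01 − $2,117.28 → $9,547.26
  Aug: +$1,483.01 − $13,435.44 → -$2,405.17
  Sep: +$1,483.01 − $560.85 → -$1,483.01
  Oct: +$1,483.01 → $0.00
Lowest trial balance = -$2,405.17 (Aug)
Initial deposit = cushion − low point = $2,966.02 − (-$2,405.17) = $5,371.19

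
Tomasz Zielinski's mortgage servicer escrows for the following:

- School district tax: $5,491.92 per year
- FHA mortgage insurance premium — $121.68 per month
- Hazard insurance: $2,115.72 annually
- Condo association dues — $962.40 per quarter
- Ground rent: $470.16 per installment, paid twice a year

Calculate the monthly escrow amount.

$1,154.81

School district tax — $5,491.92/yr
FHA mortgage insurance premium — $121.68 × 12 = $1,460.16/yr
Hazard insurance — $2,115.72/yr
Condo association dues — $962.40 × 4 = $3,849.60/yr
Ground rent — $470.16 × 2 = $940.32/yr
Total per year = $13,857.72
Monthly = $13,857.72 / 12 = $1,154.81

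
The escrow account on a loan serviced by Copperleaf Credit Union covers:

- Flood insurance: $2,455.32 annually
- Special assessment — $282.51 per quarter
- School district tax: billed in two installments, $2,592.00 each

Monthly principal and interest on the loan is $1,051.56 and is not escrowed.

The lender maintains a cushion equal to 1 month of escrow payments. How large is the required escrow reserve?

Flood insurance: $2,455.32/yr
Special assessment: $282.51 × 4 = $1,130.04/yr
School district tax: $2,592.00 × 2 = $5,184.00/yr
Annual escrow total = $2,455.32 + $1,130.04 + $5,184.00 = $8,769.36
Base monthly escrow = $8,769.36 ÷ 12 = $730.78
Reserve = 1 × $730.78 = $730.78

$730.78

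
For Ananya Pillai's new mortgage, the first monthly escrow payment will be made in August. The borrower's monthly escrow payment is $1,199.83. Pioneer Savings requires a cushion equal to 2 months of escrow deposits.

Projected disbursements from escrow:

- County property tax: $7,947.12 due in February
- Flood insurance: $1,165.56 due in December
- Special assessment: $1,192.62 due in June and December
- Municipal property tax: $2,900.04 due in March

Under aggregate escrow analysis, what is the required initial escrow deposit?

Cushion = 2 × $1,199.83 = $2,399.66
Trial balance (start $0, +$1,199.83 each month, − disbursements):
  Aug: +$1,199.83 → $1,199.83
  Sep: +$1,199.83 → $2,399.66
  Oct: +$1,199.83 → $3,599.49
  Nov: +$1,199.83 → $4,799.32
  Dec: +$1,199.83 − $2,358.18 → $3,640.97
  Jan: +$1,199.83 → $4,840.80
  Feb: +$1,199.83 − $7,947.12 → -$1,906.49
  Mar: +$1,199.83 − $2,900.04 → -$3,606.70
  Apr: +$1,199.83 → -$2,406.87
  May: +$1,199.83 → -$1,207.04
  Jun: +$1,199.83 − $1,192.62 → -$1,199.83
  Jul: +$1,199.83 → $0.00
Lowest trial balance = -$3,606.70 (Mar)
Initial deposit = cushion − low point = $2,399.66 − (-$3,606.70) = $6,006.36

$6,006.36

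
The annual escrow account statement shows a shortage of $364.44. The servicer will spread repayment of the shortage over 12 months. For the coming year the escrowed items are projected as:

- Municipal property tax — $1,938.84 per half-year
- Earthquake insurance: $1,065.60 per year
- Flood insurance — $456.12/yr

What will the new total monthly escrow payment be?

Municipal property tax — $1,938.84 × 2 = $3,877.68 annually
Earthquake insurance — $1,065.60 annually
Flood insurance — $456.12 annually
Annual escrow total = $3,877.68 + $1,065.60 + $456.12 = $5,399.40
Monthly escrow = $5,399.40 / 12 = $449.95
Monthly shortage recovery: $364.44 / 12 = $30.37
New monthly escrow = $449.95 + $30.37 = $480.32

$480.32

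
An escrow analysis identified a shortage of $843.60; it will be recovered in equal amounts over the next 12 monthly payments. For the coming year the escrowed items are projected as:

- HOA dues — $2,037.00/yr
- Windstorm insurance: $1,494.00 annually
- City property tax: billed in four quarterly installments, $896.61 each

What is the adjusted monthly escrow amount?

$663.42

HOA dues: $2,037.00/yr
Windstorm insurance: $1,494.00/yr
City property tax: $896.61 × 4 = $3,586.44/yr
Total annual escrow = $2,037.00 + $1,494.00 + $3,586.44 = $7,117.44
Monthly = $7,117.44 / 12 = $593.12
Monthly shortage recovery: $843.60 / 12 = $70.30
New monthly escrow = $593.12 + $70.30 = $663.42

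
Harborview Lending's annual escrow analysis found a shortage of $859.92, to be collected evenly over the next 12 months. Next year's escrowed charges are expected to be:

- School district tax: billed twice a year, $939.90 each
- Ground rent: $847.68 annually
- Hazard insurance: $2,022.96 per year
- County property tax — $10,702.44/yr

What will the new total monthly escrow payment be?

School district tax — $939.90 × 2 = $1,879.80
Ground rent — $847.68
Hazard insurance — $2,022.96
County property tax — $10,702.44
Combined annual = $15,452.88
Monthly escrow = $15,452.88 ÷ 12 = $1,287.74
Shortage per month = $859.92 / 12 = $71.66
New monthly escrow = $1,287.74 + $71.66 = $1,359.40

$1,359.40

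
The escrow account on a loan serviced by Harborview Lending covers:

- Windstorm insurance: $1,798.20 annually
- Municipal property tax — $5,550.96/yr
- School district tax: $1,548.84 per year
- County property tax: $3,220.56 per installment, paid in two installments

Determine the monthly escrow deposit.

$1,278.26

Windstorm insurance: $1,798.20 annually
Municipal property tax: $5,550.96 annually
School district tax: $1,548.84 annually
County property tax: $3,220.56 × 2 = $6,441.12 annually
Yearly total = $1,798.20 + $5,550.96 + $1,548.84 + $6,441.12 = $15,339.12
Monthly escrow = $15,339.12 / 12 = $1,278.26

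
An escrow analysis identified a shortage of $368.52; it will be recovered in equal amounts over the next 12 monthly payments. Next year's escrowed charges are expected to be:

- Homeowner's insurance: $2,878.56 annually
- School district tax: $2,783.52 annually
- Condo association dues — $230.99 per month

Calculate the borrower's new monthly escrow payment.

Homeowner's insurance: $2,878.56 annually
School district tax: $2,783.52 annually
Condo association dues: $230.99 × 12 = $2,771.88 annually
Total per year = $2,878.56 + $2,783.52 + $2,771.88 = $8,433.96
Per month = $8,433.96 ÷ 12 = $702.83
Monthly shortage recovery: $368.52 / 12 = $30.71
Adjusted monthly = $702.83 + $30.71 = $733.54

$733.54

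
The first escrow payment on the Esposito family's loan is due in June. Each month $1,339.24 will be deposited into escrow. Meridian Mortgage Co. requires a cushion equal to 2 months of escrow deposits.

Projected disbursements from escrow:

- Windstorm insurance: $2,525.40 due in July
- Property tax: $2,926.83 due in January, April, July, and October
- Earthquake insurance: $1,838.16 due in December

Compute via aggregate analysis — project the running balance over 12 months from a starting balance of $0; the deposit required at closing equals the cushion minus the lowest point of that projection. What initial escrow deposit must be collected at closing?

$5,452.23

Cushion = 2 × $1,339.24 = $2,678.48
Trial balance (start $0, +$1,339.24 each month, − disbursements):
  Jun: +$1,339.24 → $1,339.24
  Jul: +$1,339.24 − $5,452.23 → -$2,773.75
  Aug: +$1,339.24 → -$1,434.51
  Sep: +$1,339.24 → -$95.27
  Oct: +$1,339.24 − $2,926.83 → -$1,682.86
  Nov: +$1,339.24 → -$343.62
  Dec: +$1,339.24 − $1,838.16 → -$842.54
  Jan: +$1,339.24 − $2,926.83 → -$2,430.13
  Feb: +$1,339.24 → -$1,090.89
  Mar: +$1,339.24 → $248.35
  Apr: +$1,339.24 − $2,926.83 → -$1,339.24
  May: +$1,339.24 → $0.00
Lowest trial balance = -$2,773.75 (Jul)
Initial deposit = cushion − low point = $2,678.48 − (-$2,773.75) = $5,452.23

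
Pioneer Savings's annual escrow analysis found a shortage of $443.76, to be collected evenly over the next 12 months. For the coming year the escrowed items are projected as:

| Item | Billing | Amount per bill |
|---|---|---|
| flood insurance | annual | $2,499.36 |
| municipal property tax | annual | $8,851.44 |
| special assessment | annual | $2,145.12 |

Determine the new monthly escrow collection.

$1,161.64

Flood insurance: $2,499.36 per year
Municipal property tax: $8,851.44 per year
Special assessment: $2,145.12 per year
Total per year = $13,495.92
Per month = $13,495.92 ÷ 12 = $1,124.66
Shortage spread = $443.76 ÷ 12 = $36.98/mo
Adjusted monthly = $1,124.66 + $36.98 = $1,161.64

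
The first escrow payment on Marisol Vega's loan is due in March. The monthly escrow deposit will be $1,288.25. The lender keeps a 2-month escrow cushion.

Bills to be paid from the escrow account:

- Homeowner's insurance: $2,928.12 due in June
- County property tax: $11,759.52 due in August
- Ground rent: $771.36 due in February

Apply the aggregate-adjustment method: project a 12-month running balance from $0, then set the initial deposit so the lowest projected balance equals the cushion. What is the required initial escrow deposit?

$9,534.64

Cushion = 2 × $1,288.25 = $2,576.50
Trial balance (start $0, +$1,288.25 each month, − disbursements):
  Mar: +$1,288.25 → $1,288.25
  Apr: +$1,288.25 → $2,576.50
  May: +$1,288.25 → $3,864.75
  Jun: +$1,288.25 − $2,928.12 → $2,224.88
  Jul: +$1,288.25 → $3,513.13
  Aug: +$1,288.25 − $11,759.52 → -$6,958.14
  Sep: +$1,288.25 → -$5,669.89
  Oct: +$1,288.25 → -$4,381.64
  Nov: +$1,288.25 → -$3,093.39
  Dec: +$1,288.25 → -$1,805.14
  Jan: +$1,288.25 → -$516.89
  Feb: +$1,288.25 − $771.36 → $0.00
Lowest trial balance = -$6,958.14 (Aug)
Initial deposit = cushion − low point = $2,576.50 − (-$6,958.14) = $9,534.64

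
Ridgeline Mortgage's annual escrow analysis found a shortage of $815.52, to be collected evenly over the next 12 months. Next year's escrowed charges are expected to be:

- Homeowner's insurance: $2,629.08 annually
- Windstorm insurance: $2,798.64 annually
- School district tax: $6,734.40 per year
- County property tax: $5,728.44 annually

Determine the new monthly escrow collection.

Homeowner's insurance — $2,629.08/yr
Windstorm insurance — $2,798.64/yr
School district tax — $6,734.40/yr
County property tax — $5,728.44/yr
Yearly total = $2,629.08 + $2,798.64 + $6,734.40 + $5,728.44 = $17,890.56
Monthly = $17,890.56 ÷ 12 = $1,490.88
Shortage spread = $815.52 ÷ 12 = $67.96/mo
New monthly escrow = $1,490.88 + $67.96 = $1,558.84

$1,558.84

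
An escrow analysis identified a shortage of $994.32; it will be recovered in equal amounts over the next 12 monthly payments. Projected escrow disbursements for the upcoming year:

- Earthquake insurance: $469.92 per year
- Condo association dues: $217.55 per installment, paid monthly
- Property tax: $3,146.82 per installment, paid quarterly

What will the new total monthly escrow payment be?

$1,388.51

Earthquake insurance = $469.92
Condo association dues = $217.55 × 12 = $2,610.60
Property tax = $3,146.82 × 4 = $12,587.28
Annual escrow total = $15,667.80
Base monthly escrow = $15,667.80 / 12 = $1,305.65
Shortage spread = $994.32 ÷ 12 = $82.86/mo
Adjusted monthly = $1,305.65 + $82.86 = $1,388.51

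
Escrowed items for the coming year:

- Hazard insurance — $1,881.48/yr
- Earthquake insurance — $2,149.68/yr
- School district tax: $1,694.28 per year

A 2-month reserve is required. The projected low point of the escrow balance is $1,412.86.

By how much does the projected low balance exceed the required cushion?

Hazard insurance = $1,881.48
Earthquake insurance = $2,149.68
School district tax = $1,694.28
Total annual escrow = $1,881.48 + $2,149.68 + $1,694.28 = $5,725.44
Base monthly escrow = $5,725.44 ÷ 12 = $477.12
Required cushion = 2 × $477.12 = $954.24
Surplus = $1,412.86 − $954.24 = $458.62

$458.62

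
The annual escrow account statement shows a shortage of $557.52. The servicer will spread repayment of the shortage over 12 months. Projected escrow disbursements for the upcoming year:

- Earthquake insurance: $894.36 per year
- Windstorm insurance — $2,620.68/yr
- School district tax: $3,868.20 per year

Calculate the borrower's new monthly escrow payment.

Earthquake insurance: $894.36/yr
Windstorm insurance: $2,620.68/yr
School district tax: $3,868.20/yr
Yearly total = $7,383.24
Base monthly escrow = $7,383.24 / 12 = $615.27
Shortage spread = $557.52 / 12 = $46.46/mo
Adjusted monthly = $615.27 + $46.46 = $661.73

$661.73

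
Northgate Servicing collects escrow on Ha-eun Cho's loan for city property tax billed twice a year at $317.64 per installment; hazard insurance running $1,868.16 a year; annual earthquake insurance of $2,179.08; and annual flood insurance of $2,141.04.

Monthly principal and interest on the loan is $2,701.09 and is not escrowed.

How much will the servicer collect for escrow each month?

$568.63

City property tax = $317.64 × 2 = $635.28
Hazard insurance = $1,868.16
Earthquake insurance = $2,179.08
Flood insurance = $2,141.04
Combined annual = $6,823.56
Monthly = $6,823.56 ÷ 12 = $568.63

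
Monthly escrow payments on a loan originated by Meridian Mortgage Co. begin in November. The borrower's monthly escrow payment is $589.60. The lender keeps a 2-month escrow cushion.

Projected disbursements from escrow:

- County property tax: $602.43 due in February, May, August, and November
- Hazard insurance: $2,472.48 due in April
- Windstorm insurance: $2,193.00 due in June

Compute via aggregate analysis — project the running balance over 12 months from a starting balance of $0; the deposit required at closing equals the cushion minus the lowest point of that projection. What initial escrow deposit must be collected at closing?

$2,935.17

Cushion = 2 × $589.60 = $1,179.20
Trial balance (start $0, +$589.60 each month, − disbursements):
  Nov: +$589.60 − $602.43 → -$12.83
  Dec: +$589.60 → $576.77
  Jan: +$589.60 → $1,166.37
  Feb: +$589.60 − $602.43 → $1,153.54
  Mar: +$589.60 → $1,743.14
  Apr: +$589.60 − $2,472.48 → -$139.74
  May: +$589.60 − $602.43 → -$152.57
  Jun: +$589.60 − $2,193.00 → -$1,755.97
  Jul: +$589.60 → -$1,166.37
  Aug: +$589.60 − $602.43 → -$1,179.20
  Sep: +$589.60 → -$589.60
  Oct: +$589.60 → $0.00
Lowest trial balance = -$1,755.97 (Jun)
Initial deposit = cushion − low point = $1,179.20 − (-$1,755.97) = $2,935.17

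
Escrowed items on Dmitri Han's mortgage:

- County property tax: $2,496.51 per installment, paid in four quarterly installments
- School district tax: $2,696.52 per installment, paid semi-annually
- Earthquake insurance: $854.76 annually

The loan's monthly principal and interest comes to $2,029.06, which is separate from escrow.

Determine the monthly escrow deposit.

$1,352.82

County property tax: $2,496.51 × 4 = $9,986.04 annually
School district tax: $2,696.52 × 2 = $5,393.04 annually
Earthquake insurance: $854.76 annually
Total annual escrow = $16,233.84
Base monthly escrow = $16,233.84 ÷ 12 = $1,352.82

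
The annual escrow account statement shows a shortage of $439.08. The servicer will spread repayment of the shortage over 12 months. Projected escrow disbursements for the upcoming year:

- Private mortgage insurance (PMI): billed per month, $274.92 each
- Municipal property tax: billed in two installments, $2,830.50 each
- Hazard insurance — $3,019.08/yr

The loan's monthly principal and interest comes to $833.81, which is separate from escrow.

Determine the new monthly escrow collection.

$1,034.85

Private mortgage insurance (PMI): $274.92 × 12 = $3,299.04 annually
Municipal property tax: $2,830.50 × 2 = $5,661.00 annually
Hazard insurance: $3,019.08 annually
Total annual escrow = $3,299.04 + $5,661.00 + $3,019.08 = $11,979.12
Base monthly escrow = $11,979.12 / 12 = $998.26
Monthly shortage recovery: $439.08 ÷ 12 = $36.59
Adjusted monthly = $998.26 + $36.59 = $1,034.85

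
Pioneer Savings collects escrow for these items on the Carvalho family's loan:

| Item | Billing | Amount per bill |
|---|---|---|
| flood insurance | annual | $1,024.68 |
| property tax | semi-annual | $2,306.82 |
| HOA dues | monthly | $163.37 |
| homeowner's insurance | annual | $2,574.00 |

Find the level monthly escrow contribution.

Flood insurance: $1,024.68 annually
Property tax: $2,306.82 × 2 = $4,613.64 annually
HOA dues: $163.37 × 12 = $1,960.44 annually
Homeowner's insurance: $2,574.00 annually
Combined annual = $1,024.68 + $4,613.64 + $1,960.44 + $2,574.00 = $10,172.76
Monthly escrow = $10,172.76 ÷ 12 = $847.73

$847.73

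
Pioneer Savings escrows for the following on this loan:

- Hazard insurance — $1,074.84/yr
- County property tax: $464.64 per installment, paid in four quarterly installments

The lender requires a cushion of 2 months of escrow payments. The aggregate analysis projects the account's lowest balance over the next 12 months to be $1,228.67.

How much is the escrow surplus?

$739.77

Hazard insurance — $1,074.84 annually
County property tax — $464.64 × 4 = $1,858.56 annually
Annual escrow total = $2,933.40
Monthly escrow = $2,933.40 / 12 = $244.45
Required cushion = 2 × $244.45 = $488.90
Surplus = $1,228.67 − $488.90 = $739.77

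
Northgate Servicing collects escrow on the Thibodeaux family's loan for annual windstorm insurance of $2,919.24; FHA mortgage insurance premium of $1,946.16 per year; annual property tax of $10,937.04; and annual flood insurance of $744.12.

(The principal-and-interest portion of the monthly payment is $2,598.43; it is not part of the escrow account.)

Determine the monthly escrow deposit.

$1,378.88

Windstorm insurance: $2,919.24
FHA mortgage insurance premium: $1,946.16
Property tax: $10,937.04
Flood insurance: $744.12
Combined annual = $16,546.56
Monthly escrow = $16,546.56 / 12 = $1,378.88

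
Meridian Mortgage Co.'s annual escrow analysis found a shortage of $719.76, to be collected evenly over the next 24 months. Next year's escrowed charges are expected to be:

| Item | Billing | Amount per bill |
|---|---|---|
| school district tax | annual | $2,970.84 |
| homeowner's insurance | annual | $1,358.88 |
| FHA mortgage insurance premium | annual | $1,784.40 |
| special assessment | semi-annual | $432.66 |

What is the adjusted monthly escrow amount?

$611.61

School district tax = $2,970.84
Homeowner's insurance = $1,358.88
FHA mortgage insurance premium = $1,784.40
Special assessment = $432.66 × 2 = $865.32
Annual escrow total = $6,979.44
Base monthly escrow = $6,979.44 / 12 = $581.62
Monthly shortage recovery: $719.76 ÷ 24 = $29.99
New monthly escrow = $581.62 + $29.99 = $611.61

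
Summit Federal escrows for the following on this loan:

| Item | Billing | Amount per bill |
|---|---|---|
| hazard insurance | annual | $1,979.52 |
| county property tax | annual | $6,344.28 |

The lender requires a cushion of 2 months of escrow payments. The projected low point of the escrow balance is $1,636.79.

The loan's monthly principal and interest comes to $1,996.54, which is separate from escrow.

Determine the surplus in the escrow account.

Hazard insurance = $1,979.52
County property tax = $6,344.28
Combined annual = $1,979.52 + $6,344.28 = $8,323.80
Monthly escrow = $8,323.80 / 12 = $693.65
Cushion = 2 × $693.65 = $1,387.30
Excess over cushion: $1,636.79 − $1,387.30 = $249.49

$249.49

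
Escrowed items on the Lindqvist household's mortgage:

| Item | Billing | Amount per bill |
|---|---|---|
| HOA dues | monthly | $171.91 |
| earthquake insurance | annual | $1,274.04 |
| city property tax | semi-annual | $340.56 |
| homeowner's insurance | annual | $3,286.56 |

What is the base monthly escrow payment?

$608.72

HOA dues — $171.91 × 12 = $2,062.92
Earthquake insurance — $1,274.04
City property tax — $340.56 × 2 = $681.12
Homeowner's insurance — $3,286.56
Yearly total = $2,062.92 + $1,274.04 + $681.12 + $3,286.56 = $7,304.64
Monthly escrow = $7,304.64 / 12 = $608.72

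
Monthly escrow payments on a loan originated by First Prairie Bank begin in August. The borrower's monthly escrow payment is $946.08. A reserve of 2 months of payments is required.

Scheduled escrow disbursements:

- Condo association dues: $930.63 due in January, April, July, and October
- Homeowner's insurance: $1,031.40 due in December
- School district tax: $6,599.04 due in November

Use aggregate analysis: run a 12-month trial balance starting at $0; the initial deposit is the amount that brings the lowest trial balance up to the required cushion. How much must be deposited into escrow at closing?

Cushion = 2 × $946.08 = $1,892.16
Trial balance (start $0, +$946.08 each month, − disbursements):
  Aug: +$946.08 → $946.08
  Sep: +$946.08 → $1,892.16
  Oct: +$946.08 − $930.63 → $1,907.61
  Nov: +$946.08 − $6,599.04 → -$3,745.35
  Dec: +$946.08 − $1,031.40 → -$3,830.67
  Jan: +$946.08 − $930.63 → -$3,815.22
  Feb: +$946.08 → -$2,869.14
  Mar: +$946.08 → -$1,923.06
  Apr: +$946.08 − $930.63 → -$1,907.61
  May: +$946.08 → -$961.53
  Jun: +$946.08 → -$15.45
  Jul: +$946.08 − $930.63 → $0.00
Lowest trial balance = -$3,830.67 (Dec)
Initial deposit = cushion − low point = $1,892.16 − (-$3,830.67) = $5,722.83

$5,722.83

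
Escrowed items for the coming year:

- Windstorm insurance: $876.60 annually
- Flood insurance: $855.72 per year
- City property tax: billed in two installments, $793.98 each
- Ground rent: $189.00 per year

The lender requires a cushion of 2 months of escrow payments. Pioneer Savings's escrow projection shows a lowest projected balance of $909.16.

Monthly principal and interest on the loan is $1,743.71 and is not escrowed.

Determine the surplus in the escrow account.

Windstorm insurance — $876.60/yr
Flood insurance — $855.72/yr
City property tax — $793.98 × 2 = $1,587.96/yr
Ground rent — $189.00/yr
Combined annual = $876.60 + $855.72 + $1,587.96 + $189.00 = $3,509.28
Monthly = $3,509.28 / 12 = $292.44
Required cushion = 2 × $292.44 = $584.88
Surplus = $909.16 − $584.88 = $324.28

$324.28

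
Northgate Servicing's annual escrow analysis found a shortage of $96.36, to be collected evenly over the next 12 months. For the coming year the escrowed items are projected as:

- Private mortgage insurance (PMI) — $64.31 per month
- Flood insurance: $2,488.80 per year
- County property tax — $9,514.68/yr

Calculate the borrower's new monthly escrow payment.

$1,072.63

Private mortgage insurance (PMI): $64.31 × 12 = $771.72 per year
Flood insurance: $2,488.80 per year
County property tax: $9,514.68 per year
Total per year = $771.72 + $2,488.80 + $9,514.68 = $12,775.20
Monthly = $12,775.20 ÷ 12 = $1,064.60
Monthly shortage recovery: $96.36 / 12 = $8.03
New monthly escrow = $1,064.60 + $8.03 = $1,072.63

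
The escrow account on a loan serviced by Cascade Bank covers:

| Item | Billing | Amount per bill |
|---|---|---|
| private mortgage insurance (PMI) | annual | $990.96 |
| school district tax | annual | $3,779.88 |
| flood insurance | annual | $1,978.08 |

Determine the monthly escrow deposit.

Private mortgage insurance (PMI) — $990.96 annually
School district tax — $3,779.88 annually
Flood insurance — $1,978.08 annually
Annual escrow total = $990.96 + $3,779.88 + $1,978.08 = $6,748.92
Per month = $6,748.92 / 12 = $562.41

$562.41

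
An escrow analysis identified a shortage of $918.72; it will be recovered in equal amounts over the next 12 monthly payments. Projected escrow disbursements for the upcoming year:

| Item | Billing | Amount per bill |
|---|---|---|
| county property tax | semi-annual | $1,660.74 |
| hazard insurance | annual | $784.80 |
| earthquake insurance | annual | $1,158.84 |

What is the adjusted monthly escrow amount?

$515.32

County property tax = $1,660.74 × 2 = $3,321.48 annually
Hazard insurance = $784.80 annually
Earthquake insurance = $1,158.84 annually
Total annual escrow = $3,321.48 + $784.80 + $1,158.84 = $5,265.12
Monthly escrow = $5,265.12 / 12 = $438.76
Monthly shortage recovery: $918.72 ÷ 12 = $76.56
Adjusted monthly = $438.76 + $76.56 = $515.32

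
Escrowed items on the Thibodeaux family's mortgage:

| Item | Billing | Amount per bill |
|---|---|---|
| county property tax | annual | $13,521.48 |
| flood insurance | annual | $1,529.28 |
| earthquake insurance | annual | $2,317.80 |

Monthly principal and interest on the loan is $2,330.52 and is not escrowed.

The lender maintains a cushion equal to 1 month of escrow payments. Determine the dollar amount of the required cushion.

$1,447.38

County property tax = $13,521.48/yr
Flood insurance = $1,529.28/yr
Earthquake insurance = $2,317.80/yr
Total per year = $13,521.48 + $1,529.28 + $2,317.80 = $17,368.56
Per month = $17,368.56 / 12 = $1,447.38
Reserve = 1 × $1,447.38 = $1,447.38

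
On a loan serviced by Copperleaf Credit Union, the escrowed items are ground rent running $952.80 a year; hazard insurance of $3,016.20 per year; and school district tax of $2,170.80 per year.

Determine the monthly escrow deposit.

Ground rent: $952.80 annually
Hazard insurance: $3,016.20 annually
School district tax: $2,170.80 annually
Combined annual = $6,139.80
Per month = $6,139.80 ÷ 12 = $511.65

$511.65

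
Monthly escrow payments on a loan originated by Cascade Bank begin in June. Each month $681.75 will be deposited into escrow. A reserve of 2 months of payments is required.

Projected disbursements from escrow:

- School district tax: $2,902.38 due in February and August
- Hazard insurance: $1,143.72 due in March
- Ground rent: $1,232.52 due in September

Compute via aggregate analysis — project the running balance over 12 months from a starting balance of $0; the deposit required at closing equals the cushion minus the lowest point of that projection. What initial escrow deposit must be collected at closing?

Cushion = 2 × $681.75 = $1,363.50
Trial balance (start $0, +$681.75 each month, − disbursements):
  Jun: +$681.75 → $681.75
  Jul: +$681.75 → $1,363.50
  Aug: +$681.75 − $2,902.38 → -$857.13
  Sep: +$681.75 − $1,232.52 → -$1,407.90
  Oct: +$681.75 → -$726.15
  Nov: +$681.75 → -$44.40
  Dec: +$681.75 → $637.35
  Jan: +$681.75 → $1,319.10
  Feb: +$681.75 − $2,902.38 → -$901.53
  Mar: +$681.75 − $1,143.72 → -$1,363.50
  Apr: +$681.75 → -$681.75
  May: +$681.75 → $0.00
Lowest trial balance = -$1,407.90 (Sep)
Initial deposit = cushion − low point = $1,363.50 − (-$1,407.90) = $2,771.40

$2,771.40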